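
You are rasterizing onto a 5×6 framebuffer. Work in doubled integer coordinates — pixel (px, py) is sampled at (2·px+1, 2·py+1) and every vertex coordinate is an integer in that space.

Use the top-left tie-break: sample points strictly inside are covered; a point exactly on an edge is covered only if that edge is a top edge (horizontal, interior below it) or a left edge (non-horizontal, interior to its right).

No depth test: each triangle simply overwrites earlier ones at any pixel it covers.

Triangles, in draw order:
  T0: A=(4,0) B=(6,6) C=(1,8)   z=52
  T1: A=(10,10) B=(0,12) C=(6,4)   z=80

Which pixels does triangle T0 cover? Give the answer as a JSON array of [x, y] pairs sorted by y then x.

T0:
  2·area = 34
  edge (4, 0)→(6, 6): d=(2,6) right/bottom  bias=-1
  edge (6, 6)→(1, 8): d=(-5,2) right/bottom  bias=-1
  edge (1, 8)→(4, 0): d=(3,-8) top-left  bias=+0
    (1,1)@(3, 3): e=[12,21,1] → X
    (2,1)@(5, 3): e=[0,17,17] → .  [on edge]
    (1,2)@(3, 5): e=[16,11,7] → X
    (2,2)@(5, 5): e=[4,7,23] → X
    (3,2)@(7, 5): e=[-8,3,39] → .
    (1,3)@(3, 7): e=[20,1,13] → X
    (2,3)@(5, 7): e=[8,-3,29] → .
    (1,4)@(3, 9): e=[24,-9,19] → .
    (3,4)@(7, 9): e=[0,-17,51] → .  [on edge]
  covered (4 px):
    . . . . .
    . X . . .
    . X X . .
    . X . . .
    . . . . .
    . . . . .
T1:
  2·area = 68
  edge (10, 10)→(0, 12): d=(-10,2) right/bottom  bias=-1
  edge (0, 12)→(6, 4): d=(6,-8) top-left  bias=+0
  edge (6, 4)→(10, 10): d=(4,6) right/bottom  bias=-1
    (2,3)@(5, 7): e=[40,10,18] → X
    (3,3)@(7, 7): e=[36,26,6] → X
    (4,3)@(9, 7): e=[32,42,-6] → .
    (1,4)@(3, 9): e=[24,6,38] → X
    (4,4)@(9, 9): e=[12,54,2] → X
    (0,5)@(1, 11): e=[8,2,58] → X
    (2,5)@(5, 11): e=[0,34,34] → .  [on edge]
    (3,5)@(7, 11): e=[-4,50,22] → .
    (4,5)@(9, 11): e=[-8,66,10] → .
  covered (8 px):
    . . . . .
    . . . . .
    . . . . .
    . . X X .
    . X X X X
    X X . . .

Final: [[1,1],[1,2],[2,2],[1,3]]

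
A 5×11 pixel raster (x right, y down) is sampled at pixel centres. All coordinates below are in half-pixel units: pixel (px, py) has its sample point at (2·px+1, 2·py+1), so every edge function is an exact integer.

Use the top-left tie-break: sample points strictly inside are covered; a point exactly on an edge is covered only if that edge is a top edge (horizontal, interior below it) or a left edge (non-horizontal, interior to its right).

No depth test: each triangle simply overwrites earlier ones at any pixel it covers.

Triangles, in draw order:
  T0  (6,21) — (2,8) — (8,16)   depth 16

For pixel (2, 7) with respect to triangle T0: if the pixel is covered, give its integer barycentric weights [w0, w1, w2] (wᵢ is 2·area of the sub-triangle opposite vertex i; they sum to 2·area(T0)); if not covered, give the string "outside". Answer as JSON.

T0:
  2·area = 46
  edge (6, 21)→(2, 8): d=(-4,-13) top-left  bias=+0
  edge (2, 8)→(8, 16): d=(6,8) right/bottom  bias=-1
  edge (8, 16)→(6, 21): d=(-2,5) right/bottom  bias=-1
    (1,5)@(3, 11): e=[1,10,35] → █
    (2,5)@(5, 11): e=[27,-6,25] → ·
    (1,6)@(3, 13): e=[-7,22,31] → ·
    (2,6)@(5, 13): e=[19,6,21] → █
    (3,6)@(7, 13): e=[45,-10,11] → ·
    (2,7)@(5, 15): e=[11,18,17] → █
    (3,7)@(7, 15): e=[37,2,7] → █
    (4,7)@(9, 15): e=[63,-14,-3] → ·
    (2,8)@(5, 17): e=[3,30,13] → █
    (4,8)@(9, 17): e=[55,-2,-7] → ·
    (2,9)@(5, 19): e=[-5,42,9] → ·
    (3,9)@(7, 19): e=[21,26,-1] → ·
  covered (6 px):
    · · · · ·
    · · · · ·
    · · · · ·
    · · · · ·
    · · · · ·
    · █ · · ·
    · · █ · ·
    · · █ █ ·
    · · █ █ ·
    · · · · ·
    · · · · ·

Final: [18,17,11]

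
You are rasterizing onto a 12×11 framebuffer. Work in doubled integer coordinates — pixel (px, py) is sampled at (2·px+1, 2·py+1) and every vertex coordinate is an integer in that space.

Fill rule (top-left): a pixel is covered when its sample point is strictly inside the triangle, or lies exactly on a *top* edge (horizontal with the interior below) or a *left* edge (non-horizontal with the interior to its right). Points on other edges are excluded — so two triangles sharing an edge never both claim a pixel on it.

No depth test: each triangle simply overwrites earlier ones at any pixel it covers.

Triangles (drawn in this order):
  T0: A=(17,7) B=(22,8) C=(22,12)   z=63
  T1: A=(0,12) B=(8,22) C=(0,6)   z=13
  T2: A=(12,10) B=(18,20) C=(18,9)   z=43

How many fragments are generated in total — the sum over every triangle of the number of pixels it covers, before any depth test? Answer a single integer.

T0:
  2·area = 20
  edge (17, 7)→(22, 8): d=(5,1) right/bottom  bias=-1
  edge (22, 8)→(22, 12): d=(0,4) right/bottom  bias=-1
  edge (22, 12)→(17, 7): d=(-5,-5) top-left  bias=+0
    (5,0)@(11, 1): e=[-24,44,0] → .  [on edge]
    (6,1)@(13, 3): e=[-16,36,0] → .  [on edge]
    (3,2)@(7, 5): e=[0,60,-40] → .  [on edge]
    (7,2)@(15, 5): e=[-8,28,0] → .  [on edge]
    (8,3)@(17, 7): e=[0,20,0] → .  [on edge]
    (9,4)@(19, 9): e=[8,12,0] → X  [on edge]
    (10,4)@(21, 9): e=[6,4,10] → X
    (11,4)@(23, 9): e=[4,-4,20] → .
    (9,5)@(19, 11): e=[18,12,-10] → .
    (10,5)@(21, 11): e=[16,4,0] → X  [on edge]
    (11,5)@(23, 11): e=[14,-4,10] → .
    (10,6)@(21, 13): e=[26,4,-10] → .
    (11,6)@(23, 13): e=[24,-4,0] → .  [on edge]
  covered (3 px):
    . . . . . . . . . . . .
    . . . . . . . . . . . .
    . . . . . . . . . . . .
    . . . . . . . . . . . .
    . . . . . . . . . X X .
    . . . . . . . . . . X .
    . . . . . . . . . . . .
    . . . . . . . . . . . .
    . . . . . . . . . . . .
    . . . . . . . . . . . .
    . . . . . . . . . . . .
T1:
  2·area = 48  (B↔C swapped to make it positive)
  edge (0, 12)→(0, 6): d=(0,-6) top-left  bias=+0
  edge (0, 6)→(8, 22): d=(8,16) right/bottom  bias=-1
  edge (8, 22)→(0, 12): d=(-8,-10) top-left  bias=+0
    (0,4)@(1, 9): e=[6,8,34] → X
    (1,4)@(3, 9): e=[18,-24,54] → .
    (0,5)@(1, 11): e=[6,24,18] → X
    (1,5)@(3, 11): e=[18,-8,38] → .
    (0,6)@(1, 13): e=[6,40,2] → X
    (1,6)@(3, 13): e=[18,8,22] → X
    (2,6)@(5, 13): e=[30,-24,42] → .
    (0,7)@(1, 15): e=[6,56,-14] → .
    (1,7)@(3, 15): e=[18,24,6] → X
    (2,7)@(5, 15): e=[30,-8,26] → .
    (1,8)@(3, 17): e=[18,40,-10] → .
    (2,8)@(5, 17): e=[30,8,10] → X
  covered (6 px):
    . . . . . . . . . . . .
    . . . . . . . . . . . .
    . . . . . . . . . . . .
    . . . . . . . . . . . .
    X . . . . . . . . . . .
    X . . . . . . . . . . .
    X X . . . . . . . . . .
    . X . . . . . . . . . .
    . . X . . . . . . . . .
    . . . . . . . . . . . .
    . . . . . . . . . . . .
T2:
  2·area = 66  (B↔C swapped to make it positive)
  edge (12, 10)→(18, 9): d=(6,-1) top-left  bias=+0
  edge (18, 9)→(18, 20): d=(0,11) right/bottom  bias=-1
  edge (18, 20)→(12, 10): d=(-6,-10) top-left  bias=+0
    (4,2)@(9, 5): e=[-33,99,0] → .  [on edge]
    (6,5)@(13, 11): e=[7,55,4] → X
    (7,5)@(15, 11): e=[9,33,24] → X
    (8,5)@(17, 11): e=[11,11,44] → X
    (9,5)@(19, 11): e=[13,-11,64] → .
    (6,6)@(13, 13): e=[19,55,-8] → .
    (7,6)@(15, 13): e=[21,33,12] → X
    (9,6)@(19, 13): e=[25,-11,52] → .
    (7,7)@(15, 15): e=[33,33,0] → X  [on edge]
    (9,7)@(19, 15): e=[37,-11,40] → .
    (7,8)@(15, 17): e=[45,33,-12] → .
    (8,8)@(17, 17): e=[47,11,8] → X
  covered (8 px):
    . . . . . . . . . . . .
    . . . . . . . . . . . .
    . . . . . . . . . . . .
    . . . . . . . . . . . .
    . . . . . . . . . . . .
    . . . . . . X X X . . .
    . . . . . . . X X . . .
    . . . . . . . X X . . .
    . . . . . . . . X . . .
    . . . . . . . . . . . .
    . . . . . . . . . . . .

Result: 17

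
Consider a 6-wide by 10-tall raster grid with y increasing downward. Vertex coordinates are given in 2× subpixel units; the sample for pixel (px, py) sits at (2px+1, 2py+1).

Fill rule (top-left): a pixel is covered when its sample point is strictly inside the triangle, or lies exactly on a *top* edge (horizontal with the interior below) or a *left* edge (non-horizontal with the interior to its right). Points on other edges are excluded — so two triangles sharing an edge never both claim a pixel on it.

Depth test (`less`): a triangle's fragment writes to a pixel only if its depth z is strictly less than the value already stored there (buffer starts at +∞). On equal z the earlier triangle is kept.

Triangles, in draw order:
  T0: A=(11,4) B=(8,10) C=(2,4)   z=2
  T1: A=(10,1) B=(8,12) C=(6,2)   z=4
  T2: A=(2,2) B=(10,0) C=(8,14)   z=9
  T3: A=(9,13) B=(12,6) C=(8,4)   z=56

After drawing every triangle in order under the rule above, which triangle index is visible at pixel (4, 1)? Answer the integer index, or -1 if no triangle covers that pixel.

T0:
  2·area = 54
  edge (11, 4)→(8, 10): d=(-3,6) right/bottom  bias=-1
  edge (8, 10)→(2, 4): d=(-6,-6) top-left  bias=+0
  edge (2, 4)→(11, 4): d=(9,0) top-left  bias=+0
    (0,1)@(1, 3): e=[63,0,-9] → ·  [on edge]
    (1,2)@(3, 5): e=[45,0,9] → █  [on edge]
    (2,2)@(5, 5): e=[33,12,9] → █
    (3,2)@(7, 5): e=[21,24,9] → █
    (4,2)@(9, 5): e=[9,36,9] → █
    (5,2)@(11, 5): e=[-3,48,9] → ·
    (1,3)@(3, 7): e=[39,-12,27] → ·
    (2,3)@(5, 7): e=[27,0,27] → █  [on edge]
    (5,3)@(11, 7): e=[-9,36,27] → ·
    (2,4)@(5, 9): e=[21,-12,45] → ·
    (3,4)@(7, 9): e=[9,0,45] → █  [on edge]
    (4,4)@(9, 9): e=[-3,12,45] → ·
    (4,5)@(9, 11): e=[-9,0,63] → ·  [on edge]
    (5,6)@(11, 13): e=[-27,0,81] → ·  [on edge]
  covered (8 px):
    · · · · · ·
    · · · · · ·
    · █ █ █ █ ·
    · · █ █ █ ·
    · · · █ · ·
    · · · · · ·
    · · · · · ·
    · · · · · ·
    · · · · · ·
    · · · · · ·
T1:
  2·area = 42
  edge (10, 1)→(8, 12): d=(-2,11) right/bottom  bias=-1
  edge (8, 12)→(6, 2): d=(-2,-10) top-left  bias=+0
  edge (6, 2)→(10, 1): d=(4,-1) top-left  bias=+0
    (3,1)@(7, 3): e=[29,8,5] → █
    (4,1)@(9, 3): e=[7,28,7] → █
    (5,1)@(11, 3): e=[-15,48,9] → ·
    (3,2)@(7, 5): e=[25,4,13] → █
    (5,2)@(11, 5): e=[-19,44,17] → ·
    (3,3)@(7, 7): e=[21,0,21] → █  [on edge]
    (4,3)@(9, 7): e=[-1,20,23] → ·
    (3,4)@(7, 9): e=[17,-4,29] → ·
    (4,8)@(9, 17): e=[-21,0,63] → ·  [on edge]
  covered (5 px):
    · · · · · ·
    · · · █ █ ·
    · · · █ █ ·
    · · · █ · ·
    · · · · · ·
    · · · · · ·
    · · · · · ·
    · · · · · ·
    · · · · · ·
    · · · · · ·
T2:
  2·area = 108
  edge (2, 2)→(10, 0): d=(8,-2) top-left  bias=+0
  edge (10, 0)→(8, 14): d=(-2,14) right/bottom  bias=-1
  edge (8, 14)→(2, 2): d=(-6,-12) top-left  bias=+0
    (3,0)@(7, 1): e=[2,40,66] → █
    (4,0)@(9, 1): e=[6,12,90] → █
    (5,0)@(11, 1): e=[10,-16,114] → ·
    (1,1)@(3, 3): e=[10,92,6] → █
    (2,1)@(5, 3): e=[14,64,30] → █
    (5,1)@(11, 3): e=[26,-20,102] → ·
    (1,2)@(3, 5): e=[26,88,-6] → ·
    (2,2)@(5, 5): e=[30,60,18] → █
    (5,2)@(11, 5): e=[42,-24,90] → ·
    (2,3)@(5, 7): e=[46,56,6] → █
    (4,3)@(9, 7): e=[54,0,54] → ·  [on edge]
    (2,4)@(5, 9): e=[62,52,-6] → ·
  covered (13 px):
    · · · █ █ ·
    · █ █ █ █ ·
    · · █ █ █ ·
    · · █ █ · ·
    · · · █ · ·
    · · · █ · ·
    · · · · · ·
    · · · · · ·
    · · · · · ·
    · · · · · ·
T3:
  2·area = 34  (B↔C swapped to make it positive)
  edge (9, 13)→(8, 4): d=(-1,-9) top-left  bias=+0
  edge (8, 4)→(12, 6): d=(4,2) right/bottom  bias=-1
  edge (12, 6)→(9, 13): d=(-3,7) right/bottom  bias=-1
    (4,2)@(9, 5): e=[8,2,24] → █
    (5,2)@(11, 5): e=[26,-2,10] → ·
    (4,3)@(9, 7): e=[6,10,18] → █
    (5,3)@(11, 7): e=[24,6,4] → █
    (4,4)@(9, 9): e=[4,18,12] → █
    (5,4)@(11, 9): e=[22,14,-2] → ·
    (4,5)@(9, 11): e=[2,26,6] → █
    (5,5)@(11, 11): e=[20,22,-8] → ·
    (4,6)@(9, 13): e=[0,34,0] → ·  [on edge]
  covered (5 px):
    · · · · · ·
    · · · · · ·
    · · · · █ ·
    · · · · █ █
    · · · · █ ·
    · · · · █ ·
    · · · · · ·
    · · · · · ·
    · · · · · ·
    · · · · · ·

Z-buffer (winner per pixel, '.' = empty):
  . . . 2 2 .
  . 2 2 1 1 .
  . 0 0 0 0 .
  . . 0 0 0 3
  . . . 0 3 .
  . . . 2 3 .
  . . . . . .
  . . . . . .
  . . . . . .
  . . . . . .

Final: 1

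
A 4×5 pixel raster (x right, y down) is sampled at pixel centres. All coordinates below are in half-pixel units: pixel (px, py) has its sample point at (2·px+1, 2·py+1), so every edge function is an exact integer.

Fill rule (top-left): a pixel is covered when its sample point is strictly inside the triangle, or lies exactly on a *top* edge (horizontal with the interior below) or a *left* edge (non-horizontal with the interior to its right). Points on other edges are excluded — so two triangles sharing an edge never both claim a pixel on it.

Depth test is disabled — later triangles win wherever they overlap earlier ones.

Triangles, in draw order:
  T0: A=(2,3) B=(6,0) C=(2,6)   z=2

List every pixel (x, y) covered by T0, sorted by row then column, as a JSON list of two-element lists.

T0:
  2·area = 12
  edge (2, 3)→(6, 0): d=(4,-3) top-left  bias=+0
  edge (6, 0)→(2, 6): d=(-4,6) right/bottom  bias=-1
  edge (2, 6)→(2, 3): d=(0,-3) top-left  bias=+0
    (2,0)@(5, 1): e=[1,2,9] → X
    (3,0)@(7, 1): e=[7,-10,15] → .
    (1,1)@(3, 3): e=[3,6,3] → X
    (2,1)@(5, 3): e=[9,-6,9] → .
    (1,2)@(3, 5): e=[11,-2,3] → .
  covered (2 px):
    . . X .
    . X . .
    . . . .
    . . . .
    . . . .

Answer: [[2,0],[1,1]]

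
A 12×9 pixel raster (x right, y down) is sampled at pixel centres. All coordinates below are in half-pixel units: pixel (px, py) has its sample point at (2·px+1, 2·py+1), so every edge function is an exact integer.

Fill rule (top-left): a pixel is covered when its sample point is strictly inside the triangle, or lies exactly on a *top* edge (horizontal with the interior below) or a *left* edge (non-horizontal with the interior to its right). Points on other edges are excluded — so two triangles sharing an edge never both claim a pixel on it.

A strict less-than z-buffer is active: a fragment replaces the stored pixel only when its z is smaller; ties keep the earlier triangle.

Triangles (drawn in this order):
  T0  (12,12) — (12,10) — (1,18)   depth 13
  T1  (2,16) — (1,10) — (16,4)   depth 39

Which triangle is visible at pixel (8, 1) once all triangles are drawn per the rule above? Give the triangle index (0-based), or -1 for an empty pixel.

T0:
  2·area = 22  (B↔C swapped to make it positive)
  edge (12, 12)→(1, 18): d=(-11,6) right/bottom  bias=-1
  edge (1, 18)→(12, 10): d=(11,-8) top-left  bias=+0
  edge (12, 10)→(12, 12): d=(0,2) right/bottom  bias=-1
    (5,5)@(11, 11): e=[17,3,2] → █
    (6,5)@(13, 11): e=[5,19,-2] → ·
    (4,6)@(9, 13): e=[7,9,6] → █
    (5,6)@(11, 13): e=[-5,25,2] → ·
    (4,7)@(9, 15): e=[-15,31,6] → ·
  covered (2 px):
    · · · · · · · · · · · ·
    · · · · · · · · · · · ·
    · · · · · · · · · · · ·
    · · · · · · · · · · · ·
    · · · · · · · · · · · ·
    · · · · · █ · · · · · ·
    · · · · █ · · · · · · ·
    · · · · · · · · · · · ·
    · · · · · · · · · · · ·
T1:
  2·area = 96
  edge (2, 16)→(1, 10): d=(-1,-6) top-left  bias=+0
  edge (1, 10)→(16, 4): d=(15,-6) top-left  bias=+0
  edge (16, 4)→(2, 16): d=(-14,12) right/bottom  bias=-1
    (4,3)@(9, 7): e=[51,3,42] → █
    (5,3)@(11, 7): e=[63,15,18] → █
    (6,3)@(13, 7): e=[75,27,-6] → ·
    (2,4)@(5, 9): e=[25,9,62] → █
    (3,4)@(7, 9): e=[37,21,38] → █
    (5,4)@(11, 9): e=[61,45,-10] → ·
    (1,5)@(3, 11): e=[11,27,58] → █
    (4,5)@(9, 11): e=[47,63,-14] → ·
    (1,6)@(3, 13): e=[9,57,30] → █
    (3,6)@(7, 13): e=[33,81,-18] → ·
    (1,7)@(3, 15): e=[7,87,2] → █
    (2,7)@(5, 15): e=[19,99,-22] → ·
  covered (11 px):
    · · · · · · · · · · · ·
    · · · · · · · · · · · ·
    · · · · · · · · · · · ·
    · · · · █ █ · · · · · ·
    · · █ █ █ · · · · · · ·
    · █ █ █ · · · · · · · ·
    · █ █ · · · · · · · · ·
    · █ · · · · · · · · · ·
    · · · · · · · · · · · ·

Z-buffer (winner per pixel, '.' = empty):
  . . . . . . . . . . . .
  . . . . . . . . . . . .
  . . . . . . . . . . . .
  . . . . 1 1 . . . . . .
  . . 1 1 1 . . . . . . .
  . 1 1 1 . 0 . . . . . .
  . 1 1 . 0 . . . . . . .
  . 1 . . . . . . . . . .
  . . . . . . . . . . . .

Result: -1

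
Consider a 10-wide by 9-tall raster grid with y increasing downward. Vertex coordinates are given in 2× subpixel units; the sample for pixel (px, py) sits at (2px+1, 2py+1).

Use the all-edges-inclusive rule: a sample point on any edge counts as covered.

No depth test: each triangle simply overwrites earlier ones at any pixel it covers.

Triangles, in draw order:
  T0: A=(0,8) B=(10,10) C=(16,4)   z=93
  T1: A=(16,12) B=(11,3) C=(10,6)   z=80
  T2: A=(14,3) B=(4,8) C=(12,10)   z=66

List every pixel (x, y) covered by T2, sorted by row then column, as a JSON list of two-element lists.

T0:
  2·area = 72  (B↔C swapped to make it positive)
  edge (0, 8)→(16, 4): d=(16,-4) inclusive
  edge (16, 4)→(10, 10): d=(-6,6) inclusive
  edge (10, 10)→(0, 8): d=(-10,-2) inclusive
    (9,0)@(19, 1): e=[-36,0,108] → ·  [on edge]
    (8,1)@(17, 3): e=[-12,0,84] → ·  [on edge]
    (6,2)@(13, 5): e=[4,12,56] → █
    (7,2)@(15, 5): e=[12,0,60] → █  [on edge]
    (8,2)@(17, 5): e=[20,-12,64] → ·
    (2,3)@(5, 7): e=[4,48,20] → █
    (3,3)@(7, 7): e=[12,36,24] → █
    (4,3)@(9, 7): e=[20,24,28] → █
    (5,3)@(11, 7): e=[28,12,32] → █
    (6,3)@(13, 7): e=[36,0,36] → █  [on edge]
    (7,3)@(15, 7): e=[44,-12,40] → ·
    (2,4)@(5, 9): e=[36,36,0] → █  [on edge]
    (5,4)@(11, 9): e=[60,0,12] → █  [on edge]
    (4,5)@(9, 11): e=[84,0,-12] → ·  [on edge]
    (7,5)@(15, 11): e=[108,-36,0] → ·  [on edge]
    (3,6)@(7, 13): e=[108,0,-36] → ·  [on edge]
    (2,7)@(5, 15): e=[132,0,-60] → ·  [on edge]
    (1,8)@(3, 17): e=[156,0,-84] → ·  [on edge]
  covered (11 px):
    · · · · · · · · · ·
    · · · · · · · · · ·
    · · · · · · █ █ · ·
    · · █ █ █ █ █ · · ·
    · · █ █ █ █ · · · ·
    · · · · · · · · · ·
    · · · · · · · · · ·
    · · · · · · · · · ·
    · · · · · · · · · ·
T1:
  2·area = 24  (B↔C swapped to make it positive)
  edge (16, 12)→(10, 6): d=(-6,-6) inclusive
  edge (10, 6)→(11, 3): d=(1,-3) inclusive
  edge (11, 3)→(16, 12): d=(5,9) inclusive
    (2,0)@(5, 1): e=[0,-20,44] → ·  [on edge]
    (3,1)@(7, 3): e=[0,-12,36] → ·  [on edge]
    (5,1)@(11, 3): e=[24,0,0] → █  [on edge]
    (6,1)@(13, 3): e=[36,6,-18] → ·
    (4,2)@(9, 5): e=[0,-4,28] → ·  [on edge]
    (5,2)@(11, 5): e=[12,2,10] → █
    (6,2)@(13, 5): e=[24,8,-8] → ·
    (5,3)@(11, 7): e=[0,4,20] → █  [on edge]
    (6,3)@(13, 7): e=[12,10,2] → █
    (7,3)@(15, 7): e=[24,16,-16] → ·
    (4,4)@(9, 9): e=[-24,0,48] → ·  [on edge]
    (5,4)@(11, 9): e=[-12,6,30] → ·
    (6,4)@(13, 9): e=[0,12,12] → █  [on edge]
    (7,5)@(15, 11): e=[0,20,4] → █  [on edge]
    (8,6)@(17, 13): e=[0,28,-4] → ·  [on edge]
    (3,7)@(7, 15): e=[-72,0,96] → ·  [on edge]
    (9,7)@(19, 15): e=[0,36,-12] → ·  [on edge]
  covered (6 px):
    · · · · · · · · · ·
    · · · · · █ · · · ·
    · · · · · █ · · · ·
    · · · · · █ █ · · ·
    · · · · · · █ · · ·
    · · · · · · · █ · ·
    · · · · · · · · · ·
    · · · · · · · · · ·
    · · · · · · · · · ·
T2:
  2·area = 60  (B↔C swapped to make it positive)
  edge (14, 3)→(12, 10): d=(-2,7) inclusive
  edge (12, 10)→(4, 8): d=(-8,-2) inclusive
  edge (4, 8)→(14, 3): d=(10,-5) inclusive
    (5,2)@(11, 5): e=[17,38,5] → █
    (6,2)@(13, 5): e=[3,42,15] → █
    (7,2)@(15, 5): e=[-11,46,25] → ·
    (3,3)@(7, 7): e=[41,14,5] → █
    (4,3)@(9, 7): e=[27,18,15] → █
    (6,3)@(13, 7): e=[-1,26,35] → ·
    (3,4)@(7, 9): e=[37,-2,25] → ·
    (4,4)@(9, 9): e=[23,2,35] → █
    (6,4)@(13, 9): e=[-5,10,55] → ·
    (4,5)@(9, 11): e=[19,-14,55] → ·
    (5,5)@(11, 11): e=[5,-10,65] → ·
  covered (7 px):
    · · · · · · · · · ·
    · · · · · · · · · ·
    · · · · · █ █ · · ·
    · · · █ █ █ · · · ·
    · · · · █ █ · · · ·
    · · · · · · · · · ·
    · · · · · · · · · ·
    · · · · · · · · · ·
    · · · · · · · · · ·

Final: [[5,2],[6,2],[3,3],[4,3],[5,3],[4,4],[5,4]]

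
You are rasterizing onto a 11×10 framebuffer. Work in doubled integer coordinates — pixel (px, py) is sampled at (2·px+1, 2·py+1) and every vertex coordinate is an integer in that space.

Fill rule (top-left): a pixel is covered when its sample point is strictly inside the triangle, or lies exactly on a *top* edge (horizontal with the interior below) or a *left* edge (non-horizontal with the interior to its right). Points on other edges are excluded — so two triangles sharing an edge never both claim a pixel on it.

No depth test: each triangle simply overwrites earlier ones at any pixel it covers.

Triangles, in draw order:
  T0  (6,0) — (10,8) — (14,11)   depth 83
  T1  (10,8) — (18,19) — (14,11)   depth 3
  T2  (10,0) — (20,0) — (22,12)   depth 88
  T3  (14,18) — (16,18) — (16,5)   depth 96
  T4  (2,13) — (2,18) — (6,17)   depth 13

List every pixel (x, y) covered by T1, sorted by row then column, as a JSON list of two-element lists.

T0:
  2·area = 20  (B↔C swapped to make it positive)
  edge (6, 0)→(14, 11): d=(8,11) right/bottom  bias=-1
  edge (14, 11)→(10, 8): d=(-4,-3) top-left  bias=+0
  edge (10, 8)→(6, 0): d=(-4,-8) top-left  bias=+0
    (4,2)@(9, 5): e=[7,9,4] → █
    (5,2)@(11, 5): e=[-15,15,20] → ·
    (4,3)@(9, 7): e=[23,1,-4] → ·
    (5,3)@(11, 7): e=[1,7,12] → █
    (6,3)@(13, 7): e=[-21,13,28] → ·
    (5,4)@(11, 9): e=[17,-1,4] → ·
  covered (2 px):
    · · · · · · · · · · ·
    · · · · · · · · · · ·
    · · · · █ · · · · · ·
    · · · · · █ · · · · ·
    · · · · · · · · · · ·
    · · · · · · · · · · ·
    · · · · · · · · · · ·
    · · · · · · · · · · ·
    · · · · · · · · · · ·
    · · · · · · · · · · ·
T1:
  2·area = 20  (B↔C swapped to make it positive)
  edge (10, 8)→(14, 11): d=(4,3) right/bottom  bias=-1
  edge (14, 11)→(18, 19): d=(4,8) right/bottom  bias=-1
  edge (18, 19)→(10, 8): d=(-8,-11) top-left  bias=+0
    (4,0)@(9, 1): e=[-25,0,45] → ·  [on edge]
    (5,2)@(11, 5): e=[-15,0,35] → ·  [on edge]
    (5,4)@(11, 9): e=[1,16,3] → █
    (6,4)@(13, 9): e=[-5,0,25] → ·  [on edge]
    (5,5)@(11, 11): e=[9,24,-13] → ·
    (6,5)@(13, 11): e=[3,8,9] → █
    (7,5)@(15, 11): e=[-3,-8,31] → ·
    (6,6)@(13, 13): e=[11,16,-7] → ·
    (7,6)@(15, 13): e=[5,0,15] → ·  [on edge]
    (8,8)@(17, 17): e=[15,0,5] → ·  [on edge]
  covered (2 px):
    · · · · · · · · · · ·
    · · · · · · · · · · ·
    · · · · · · · · · · ·
    · · · · · · · · · · ·
    · · · · · █ · · · · ·
    · · · · · · █ · · · ·
    · · · · · · · · · · ·
    · · · · · · · · · · ·
    · · · · · · · · · · ·
    · · · · · · · · · · ·
T2:
  2·area = 120
  edge (10, 0)→(20, 0): d=(10,0) top-left  bias=+0
  edge (20, 0)→(22, 12): d=(2,12) right/bottom  bias=-1
  edge (22, 12)→(10, 0): d=(-12,-12) top-left  bias=+0
    (5,0)@(11, 1): e=[10,110,0] → █  [on edge]
    (6,0)@(13, 1): e=[10,86,24] → █
    (7,0)@(15, 1): e=[10,62,48] → █
    (8,0)@(17, 1): e=[10,38,72] → █
    (9,0)@(19, 1): e=[10,14,96] → █
    (10,0)@(21, 1): e=[10,-10,120] → ·
    (5,1)@(11, 3): e=[30,114,-24] → ·
    (6,1)@(13, 3): e=[30,90,0] → █  [on edge]
    (10,1)@(21, 3): e=[30,-6,96] → ·
    (6,2)@(13, 5): e=[50,94,-24] → ·
    (7,2)@(15, 5): e=[50,70,0] → █  [on edge]
    (10,2)@(21, 5): e=[50,-2,72] → ·
    (8,3)@(17, 7): e=[70,50,0] → █  [on edge]
    (9,4)@(19, 9): e=[90,30,0] → █  [on edge]
    (10,5)@(21, 11): e=[110,10,0] → █  [on edge]
  covered (18 px):
    · · · · · █ █ █ █ █ ·
    · · · · · · █ █ █ █ ·
    · · · · · · · █ █ █ ·
    · · · · · · · · █ █ █
    · · · · · · · · · █ █
    · · · · · · · · · · █
    · · · · · · · · · · ·
    · · · · · · · · · · ·
    · · · · · · · · · · ·
    · · · · · · · · · · ·
T3:
  2·area = 26  (B↔C swapped to make it positive)
  edge (14, 18)→(16, 5): d=(2,-13) top-left  bias=+0
  edge (16, 5)→(16, 18): d=(0,13) right/bottom  bias=-1
  edge (16, 18)→(14, 18): d=(-2,0) right/bottom  bias=-1
    (7,6)@(15, 13): e=[3,13,10] → █
    (8,6)@(17, 13): e=[29,-13,10] → ·
    (7,7)@(15, 15): e=[7,13,6] → █
    (8,7)@(17, 15): e=[33,-13,6] → ·
    (7,8)@(15, 17): e=[11,13,2] → █
    (8,8)@(17, 17): e=[37,-13,2] → ·
    (7,9)@(15, 19): e=[15,13,-2] → ·
  covered (3 px):
    · · · · · · · · · · ·
    · · · · · · · · · · ·
    · · · · · · · · · · ·
    · · · · · · · · · · ·
    · · · · · · · · · · ·
    · · · · · · · · · · ·
    · · · · · · · █ · · ·
    · · · · · · · █ · · ·
    · · · · · · · █ · · ·
    · · · · · · · · · · ·
T4:
  2·area = 20  (B↔C swapped to make it positive)
  edge (2, 13)→(6, 17): d=(4,4) right/bottom  bias=-1
  edge (6, 17)→(2, 18): d=(-4,1) right/bottom  bias=-1
  edge (2, 18)→(2, 13): d=(0,-5) top-left  bias=+0
    (1,7)@(3, 15): e=[4,11,5] → █
    (2,7)@(5, 15): e=[-4,9,15] → ·
    (1,8)@(3, 17): e=[12,3,5] → █
    (2,8)@(5, 17): e=[4,1,15] → █
    (3,8)@(7, 17): e=[-4,-1,25] → ·
    (1,9)@(3, 19): e=[20,-5,5] → ·
    (2,9)@(5, 19): e=[12,-7,15] → ·
  covered (3 px):
    · · · · · · · · · · ·
    · · · · · · · · · · ·
    · · · · · · · · · · ·
    · · · · · · · · · · ·
    · · · · · · · · · · ·
    · · · · · · · · · · ·
    · · · · · · · · · · ·
    · █ · · · · · · · · ·
    · █ █ · · · · · · · ·
    · · · · · · · · · · ·

Answer: [[5,4],[6,5]]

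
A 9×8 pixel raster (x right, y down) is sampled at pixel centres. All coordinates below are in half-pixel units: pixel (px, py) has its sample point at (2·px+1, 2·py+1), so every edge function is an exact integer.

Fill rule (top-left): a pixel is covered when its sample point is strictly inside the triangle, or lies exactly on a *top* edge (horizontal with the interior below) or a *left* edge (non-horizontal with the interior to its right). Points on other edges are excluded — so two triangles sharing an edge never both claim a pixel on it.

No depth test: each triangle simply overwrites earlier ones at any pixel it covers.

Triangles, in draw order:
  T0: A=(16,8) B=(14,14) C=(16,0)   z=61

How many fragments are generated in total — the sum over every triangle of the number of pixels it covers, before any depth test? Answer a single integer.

T0:
  2·area = 16
  edge (16, 8)→(14, 14): d=(-2,6) right/bottom  bias=-1
  edge (14, 14)→(16, 0): d=(2,-14) top-left  bias=+0
  edge (16, 0)→(16, 8): d=(0,8) right/bottom  bias=-1
    (8,2)@(17, 5): e=[0,24,-8] → ·  [on edge]
    (7,3)@(15, 7): e=[8,0,8] → #  [on edge]
    (8,3)@(17, 7): e=[-4,28,-8] → ·
    (7,4)@(15, 9): e=[4,4,8] → #
    (8,4)@(17, 9): e=[-8,32,-8] → ·
    (7,5)@(15, 11): e=[0,8,8] → ·  [on edge]
  covered (2 px):
    · · · · · · · · ·
    · · · · · · · · ·
    · · · · · · · · ·
    · · · · · · · # ·
    · · · · · · · # ·
    · · · · · · · · ·
    · · · · · · · · ·
    · · · · · · · · ·

Final: 2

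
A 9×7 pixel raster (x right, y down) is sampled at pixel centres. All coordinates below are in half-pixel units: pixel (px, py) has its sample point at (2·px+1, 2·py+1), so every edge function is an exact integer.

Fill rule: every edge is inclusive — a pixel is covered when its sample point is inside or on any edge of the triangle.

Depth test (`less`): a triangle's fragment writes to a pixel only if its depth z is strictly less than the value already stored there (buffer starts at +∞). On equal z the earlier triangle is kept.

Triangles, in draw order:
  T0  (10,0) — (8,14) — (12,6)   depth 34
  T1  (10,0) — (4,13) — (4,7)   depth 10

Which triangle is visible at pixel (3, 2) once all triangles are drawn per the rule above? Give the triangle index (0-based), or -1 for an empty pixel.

T0:
  2·area = 40  (B↔C swapped to make it positive)
  edge (10, 0)→(12, 6): d=(2,6) inclusive
  edge (12, 6)→(8, 14): d=(-4,8) inclusive
  edge (8, 14)→(10, 0): d=(2,-14) inclusive
    (5,1)@(11, 3): e=[0,20,20] → █  [on edge]
    (6,1)@(13, 3): e=[-12,4,48] → ·
    (5,2)@(11, 5): e=[4,12,24] → █
    (6,2)@(13, 5): e=[-8,-4,52] → ·
    (4,3)@(9, 7): e=[20,20,0] → █  [on edge]
    (6,3)@(13, 7): e=[-4,-12,56] → ·
    (4,4)@(9, 9): e=[24,12,4] → █
    (5,4)@(11, 9): e=[12,-4,32] → ·
    (6,4)@(13, 9): e=[0,-20,60] → ·  [on edge]
    (4,5)@(9, 11): e=[28,4,8] → █
    (5,5)@(11, 11): e=[16,-12,36] → ·
    (4,6)@(9, 13): e=[32,-4,12] → ·
  covered (6 px):
    · · · · · · · · ·
    · · · · · █ · · ·
    · · · · · █ · · ·
    · · · · █ █ · · ·
    · · · · █ · · · ·
    · · · · █ · · · ·
    · · · · · · · · ·
T1:
  2·area = 36
  edge (10, 0)→(4, 13): d=(-6,13) inclusive
  edge (4, 13)→(4, 7): d=(0,-6) inclusive
  edge (4, 7)→(10, 0): d=(6,-7) inclusive
    (3,2)@(7, 5): e=[9,18,9] → █
    (4,2)@(9, 5): e=[-17,30,23] → ·
    (2,3)@(5, 7): e=[23,6,7] → █
    (3,3)@(7, 7): e=[-3,18,21] → ·
    (2,4)@(5, 9): e=[11,6,19] → █
    (3,4)@(7, 9): e=[-15,18,33] → ·
    (2,5)@(5, 11): e=[-1,6,31] → ·
  covered (3 px):
    · · · · · · · · ·
    · · · · · · · · ·
    · · · █ · · · · ·
    · · █ · · · · · ·
    · · █ · · · · · ·
    · · · · · · · · ·
    · · · · · · · · ·

Z-buffer (winner per pixel, '.' = empty):
  . . . . . . . . .
  . . . . . 0 . . .
  . . . 1 . 0 . . .
  . . 1 . 0 0 . . .
  . . 1 . 0 . . . .
  . . . . 0 . . . .
  . . . . . . . . .

Answer: 1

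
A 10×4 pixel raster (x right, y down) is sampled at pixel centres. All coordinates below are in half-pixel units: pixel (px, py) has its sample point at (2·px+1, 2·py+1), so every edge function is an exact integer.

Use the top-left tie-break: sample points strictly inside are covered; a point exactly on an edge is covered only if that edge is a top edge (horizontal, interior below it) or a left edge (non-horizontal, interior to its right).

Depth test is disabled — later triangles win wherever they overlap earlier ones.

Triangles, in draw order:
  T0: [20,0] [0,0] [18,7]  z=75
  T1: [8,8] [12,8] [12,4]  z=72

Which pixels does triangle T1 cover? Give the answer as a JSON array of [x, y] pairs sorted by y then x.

T0:
  2·area = 140  (B↔C swapped to make it positive)
  edge (20, 0)→(18, 7): d=(-2,7) right/bottom  bias=-1
  edge (18, 7)→(0, 0): d=(-18,-7) top-left  bias=+0
  edge (0, 0)→(20, 0): d=(20,0) top-left  bias=+0
    (1,0)@(3, 1): e=[117,3,20] → X
    (2,0)@(5, 1): e=[103,17,20] → X
    (3,0)@(7, 1): e=[89,31,20] → X
    (4,0)@(9, 1): e=[75,45,20] → X
    (5,0)@(11, 1): e=[61,59,20] → X
    (6,0)@(13, 1): e=[47,73,20] → X
    (7,0)@(15, 1): e=[33,87,20] → X
    (8,0)@(17, 1): e=[19,101,20] → X
    (9,0)@(19, 1): e=[5,115,20] → X
    (1,1)@(3, 3): e=[113,-33,60] → .
    (2,1)@(5, 3): e=[99,-19,60] → .
    (3,1)@(7, 3): e=[85,-5,60] → .
  covered (18 px):
    . X X X X X X X X X
    . . . . X X X X X X
    . . . . . . X X X .
    . . . . . . . . . .
T1:
  2·area = 16  (B↔C swapped to make it positive)
  edge (8, 8)→(12, 4): d=(4,-4) top-left  bias=+0
  edge (12, 4)→(12, 8): d=(0,4) right/bottom  bias=-1
  edge (12, 8)→(8, 8): d=(-4,0) right/bottom  bias=-1
    (7,0)@(15, 1): e=[0,-12,28] → .  [on edge]
    (6,1)@(13, 3): e=[0,-4,20] → .  [on edge]
    (5,2)@(11, 5): e=[0,4,12] → X  [on edge]
    (6,2)@(13, 5): e=[8,-4,12] → .
    (4,3)@(9, 7): e=[0,12,4] → X  [on edge]
    (6,3)@(13, 7): e=[16,-4,4] → .
  covered (3 px):
    . . . . . . . . . .
    . . . . . . . . . .
    . . . . . X . . . .
    . . . . X X . . . .

Result: [[5,2],[4,3],[5,3]]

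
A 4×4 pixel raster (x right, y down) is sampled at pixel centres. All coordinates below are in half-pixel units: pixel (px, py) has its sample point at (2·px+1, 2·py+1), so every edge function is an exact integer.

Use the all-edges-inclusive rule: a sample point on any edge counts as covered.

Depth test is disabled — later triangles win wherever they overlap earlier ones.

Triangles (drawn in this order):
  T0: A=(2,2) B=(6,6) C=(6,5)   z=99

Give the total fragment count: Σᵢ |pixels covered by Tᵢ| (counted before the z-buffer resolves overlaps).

T0:
  2·area = 4  (B↔C swapped to make it positive)
  edge (2, 2)→(6, 5): d=(4,3) inclusive
  edge (6, 5)→(6, 6): d=(0,1) inclusive
  edge (6, 6)→(2, 2): d=(-4,-4) inclusive
    (0,0)@(1, 1): e=[-1,5,0] → ·  [on edge]
    (1,1)@(3, 3): e=[1,3,0] → #  [on edge]
    (2,1)@(5, 3): e=[-5,1,8] → ·
    (1,2)@(3, 5): e=[9,3,-8] → ·
    (2,2)@(5, 5): e=[3,1,0] → #  [on edge]
    (3,2)@(7, 5): e=[-3,-1,8] → ·
    (2,3)@(5, 7): e=[11,1,-8] → ·
    (3,3)@(7, 7): e=[5,-1,0] → ·  [on edge]
  covered (2 px):
    · · · ·
    · # · ·
    · · # ·
    · · · ·

Final: 2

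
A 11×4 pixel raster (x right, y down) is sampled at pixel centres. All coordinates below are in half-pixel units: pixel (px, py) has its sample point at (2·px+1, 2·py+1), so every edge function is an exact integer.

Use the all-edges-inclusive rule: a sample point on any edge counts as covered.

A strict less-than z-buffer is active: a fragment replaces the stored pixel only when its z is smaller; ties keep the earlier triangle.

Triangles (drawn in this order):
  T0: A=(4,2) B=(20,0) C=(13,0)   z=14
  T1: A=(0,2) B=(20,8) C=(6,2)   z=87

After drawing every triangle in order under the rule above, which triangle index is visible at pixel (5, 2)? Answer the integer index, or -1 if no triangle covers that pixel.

T0:
  2·area = 14  (B↔C swapped to make it positive)
  edge (4, 2)→(13, 0): d=(9,-2) inclusive
  edge (13, 0)→(20, 0): d=(7,0) inclusive
  edge (20, 0)→(4, 2): d=(-16,2) inclusive
    (4,0)@(9, 1): e=[1,7,6] → #
    (5,0)@(11, 1): e=[5,7,2] → #
    (6,0)@(13, 1): e=[9,7,-2] → ·
    (4,1)@(9, 3): e=[19,21,-26] → ·
    (5,1)@(11, 3): e=[23,21,-30] → ·
  covered (2 px):
    · · · · # # · · · · ·
    · · · · · · · · · · ·
    · · · · · · · · · · ·
    · · · · · · · · · · ·
T1:
  2·area = 36  (B↔C swapped to make it positive)
  edge (0, 2)→(6, 2): d=(6,0) inclusive
  edge (6, 2)→(20, 8): d=(14,6) inclusive
  edge (20, 8)→(0, 2): d=(-20,-6) inclusive
    (2,1)@(5, 3): e=[6,20,10] → #
    (3,1)@(7, 3): e=[6,8,22] → #
    (4,1)@(9, 3): e=[6,-4,34] → ·
    (2,2)@(5, 5): e=[18,48,-30] → ·
    (3,2)@(7, 5): e=[18,36,-18] → ·
    (5,2)@(11, 5): e=[18,12,6] → #
    (6,2)@(13, 5): e=[18,0,18] → #  [on edge]
    (7,2)@(15, 5): e=[18,-12,30] → ·
    (5,3)@(11, 7): e=[30,40,-34] → ·
    (6,3)@(13, 7): e=[30,28,-22] → ·
    (8,3)@(17, 7): e=[30,4,2] → #
    (9,3)@(19, 7): e=[30,-8,14] → ·
  covered (5 px):
    · · · · · · · · · · ·
    · · # # · · · · · · ·
    · · · · · # # · · · ·
    · · · · · · · · # · ·

Z-buffer (winner per pixel, '.' = empty):
  . . . . 0 0 . . . . .
  . . 1 1 . . . . . . .
  . . . . . 1 1 . . . .
  . . . . . . . . 1 . .

Result: 1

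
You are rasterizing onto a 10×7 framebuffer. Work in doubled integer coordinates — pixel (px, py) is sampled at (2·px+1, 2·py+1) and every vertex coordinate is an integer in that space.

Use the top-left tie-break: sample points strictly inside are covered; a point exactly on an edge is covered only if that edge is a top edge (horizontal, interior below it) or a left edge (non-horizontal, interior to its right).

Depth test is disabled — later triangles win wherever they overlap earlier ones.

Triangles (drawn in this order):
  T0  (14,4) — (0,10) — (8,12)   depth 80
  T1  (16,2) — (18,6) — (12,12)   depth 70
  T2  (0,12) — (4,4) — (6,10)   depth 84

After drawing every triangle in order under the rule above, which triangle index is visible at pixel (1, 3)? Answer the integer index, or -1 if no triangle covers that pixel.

T0:
  2·area = 76  (B↔C swapped to make it positive)
  edge (14, 4)→(8, 12): d=(-6,8) right/bottom  bias=-1
  edge (8, 12)→(0, 10): d=(-8,-2) top-left  bias=+0
  edge (0, 10)→(14, 4): d=(14,-6) top-left  bias=+0
    (6,2)@(13, 5): e=[2,66,8] → #
    (7,2)@(15, 5): e=[-14,70,20] → ·
    (3,3)@(7, 7): e=[38,38,0] → #  [on edge]
    (4,3)@(9, 7): e=[22,42,12] → #
    (5,3)@(11, 7): e=[6,46,24] → #
    (6,3)@(13, 7): e=[-10,50,36] → ·
    (1,4)@(3, 9): e=[58,14,4] → #
    (2,4)@(5, 9): e=[42,18,16] → #
    (5,4)@(11, 9): e=[-6,30,52] → ·
    (1,5)@(3, 11): e=[46,-2,32] → ·
    (2,5)@(5, 11): e=[30,2,44] → #
    (4,5)@(9, 11): e=[-2,10,68] → ·
  covered (10 px):
    · · · · · · · · · ·
    · · · · · · · · · ·
    · · · · · · # · · ·
    · · · # # # · · · ·
    · # # # # · · · · ·
    · · # # · · · · · ·
    · · · · · · · · · ·
T1:
  2·area = 36
  edge (16, 2)→(18, 6): d=(2,4) right/bottom  bias=-1
  edge (18, 6)→(12, 12): d=(-6,6) right/bottom  bias=-1
  edge (12, 12)→(16, 2): d=(4,-10) top-left  bias=+0
    (7,2)@(15, 5): e=[10,24,2] → #
    (8,2)@(17, 5): e=[2,12,22] → #
    (9,2)@(19, 5): e=[-6,0,42] → ·  [on edge]
    (7,3)@(15, 7): e=[14,12,10] → #
    (8,3)@(17, 7): e=[6,0,30] → ·  [on edge]
    (7,4)@(15, 9): e=[18,0,18] → ·  [on edge]
    (6,5)@(13, 11): e=[30,0,6] → ·  [on edge]
    (5,6)@(11, 13): e=[42,0,-6] → ·  [on edge]
  covered (3 px):
    · · · · · · · · · ·
    · · · · · · · · · ·
    · · · · · · · # # ·
    · · · · · · · # · ·
    · · · · · · · · · ·
    · · · · · · · · · ·
    · · · · · · · · · ·
T2:
  2·area = 40
  edge (0, 12)→(4, 4): d=(4,-8) top-left  bias=+0
  edge (4, 4)→(6, 10): d=(2,6) right/bottom  bias=-1
  edge (6, 10)→(0, 12): d=(-6,2) right/bottom  bias=-1
    (1,0)@(3, 1): e=[-20,0,60] → ·  [on edge]
    (1,3)@(3, 7): e=[4,12,24] → #
    (2,3)@(5, 7): e=[20,0,20] → ·  [on edge]
    (7,3)@(15, 7): e=[100,-60,0] → ·  [on edge]
    (1,4)@(3, 9): e=[12,16,12] → #
    (2,4)@(5, 9): e=[28,4,8] → #
    (3,4)@(7, 9): e=[44,-8,4] → ·
    (4,4)@(9, 9): e=[60,-20,0] → ·  [on edge]
    (0,5)@(1, 11): e=[4,32,4] → #
    (1,5)@(3, 11): e=[20,20,0] → ·  [on edge]
    (2,5)@(5, 11): e=[36,8,-4] → ·
    (0,6)@(1, 13): e=[12,36,-8] → ·
    (3,6)@(7, 13): e=[60,0,-20] → ·  [on edge]
  covered (4 px):
    · · · · · · · · · ·
    · · · · · · · · · ·
    · · · · · · · · · ·
    · # · · · · · · · ·
    · # # · · · · · · ·
    # · · · · · · · · ·
    · · · · · · · · · ·

Z-buffer (winner per pixel, '.' = empty):
  . . . . . . . . . .
  . . . . . . . . . .
  . . . . . . 0 1 1 .
  . 2 . 0 0 0 . 1 . .
  . 2 2 0 0 . . . . .
  2 . 0 0 . . . . . .
  . . . . . . . . . .

Answer: 2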